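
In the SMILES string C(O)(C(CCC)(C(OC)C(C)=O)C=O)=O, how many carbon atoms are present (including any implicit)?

The symbol for carbon appears 10 times in the SMILES.

10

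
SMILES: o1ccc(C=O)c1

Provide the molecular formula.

C5H4O2

Heavy atoms from the SMILES: 5 C, 2 O.
Implicit hydrogens by atom environment:
  3 × C (aromatic): 1 H each → 3
  1 × C: 1 H
  1 × C (aromatic): no H
  1 × O (aromatic): no H
  1 × O: no H
  Total hydrogens = 4.
Molecular formula: C5H4O2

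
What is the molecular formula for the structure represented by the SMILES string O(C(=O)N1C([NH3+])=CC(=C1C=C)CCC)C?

Heavy atoms from the SMILES: 11 C, 2 N, 2 O.
Implicit hydrogens by atom environment:
  3 × C: 2 H each → 6
  3 × C (aromatic): no H
  2 × C: 3 H each → 6
  2 × O: no H
  1 × C (aromatic): 1 H
  1 × C: 1 H
  1 × C: no H
  1 × N (charge +1): 3 H
  1 × N (aromatic): no H
  Total hydrogens = 17.
Net charge +1.
Molecular formula: C11H17N2O2+

C11H17N2O2+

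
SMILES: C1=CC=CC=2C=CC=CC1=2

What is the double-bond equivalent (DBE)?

Molecular formula from the SMILES: C10H8.
DoU = (2C + 2 + N − H − X)/2 = (2·10 + 2 + 0 − 8 − 0)/2 = 14/2 = 7.
(Structurally: 2 ring(s) + 5 π bond(s) = 7.)

7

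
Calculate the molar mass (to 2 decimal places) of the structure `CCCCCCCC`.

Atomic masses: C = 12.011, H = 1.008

Molecular formula: C8H18.
M = 8×12.011 + 18×1.008 = 114.23 g/mol.

114.23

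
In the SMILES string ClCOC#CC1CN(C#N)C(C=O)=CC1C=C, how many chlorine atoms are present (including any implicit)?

The symbol for chlorine appears 1 time in the SMILES.

1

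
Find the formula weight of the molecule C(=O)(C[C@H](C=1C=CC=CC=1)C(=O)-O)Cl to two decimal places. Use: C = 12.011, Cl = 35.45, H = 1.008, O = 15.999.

Molecular formula: C10H9ClO3.
M = 10×12.011 + 1×35.45 + 9×1.008 + 3×15.999 = 212.63 g/mol.

212.63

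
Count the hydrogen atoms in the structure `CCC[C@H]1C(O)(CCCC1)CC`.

Hydrogens are implicit in SMILES; fill each atom to its normal valence:
  7 × C: 2 H each → 14
  2 × C: 3 H each → 6
  1 × C: 1 H
  1 × C: no H
  1 × O: 1 H
  Total hydrogens = 22.

22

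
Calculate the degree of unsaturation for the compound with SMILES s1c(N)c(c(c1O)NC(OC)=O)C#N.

Molecular formula from the SMILES: C7H7N3O3S.
DoU = (2C + 2 + N − H − X)/2 = (2·7 + 2 + 3 − 7 − 0)/2 = 12/2 = 6.
(Structurally: 1 ring(s) + 5 π bond(s) = 6.)

6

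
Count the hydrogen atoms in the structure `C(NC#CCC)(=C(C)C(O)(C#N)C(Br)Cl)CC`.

Hydrogens are implicit in SMILES; fill each atom to its normal valence:
  6 × C: no H
  3 × C: 3 H each → 9
  2 × C: 2 H each → 4
  1 × Br: no H
  1 × C: 1 H
  1 × Cl: no H
  1 × N: 1 H
  1 × N: no H
  1 × O: 1 H
  Total hydrogens = 16.

16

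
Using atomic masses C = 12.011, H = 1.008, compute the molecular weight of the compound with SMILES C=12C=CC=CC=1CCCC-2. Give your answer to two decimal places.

132.21

Molecular formula: C10H12.
M = 10×12.011 + 12×1.008 = 132.21 g/mol.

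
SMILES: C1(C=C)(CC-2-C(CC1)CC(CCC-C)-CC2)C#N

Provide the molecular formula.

Heavy atoms from the SMILES: 17 C, 1 N.
Implicit hydrogens by atom environment:
  10 × C: 2 H each → 20
  4 × C: 1 H each → 4
  2 × C: no H
  1 × C: 3 H
  1 × N: no H
  Total hydrogens = 27.
Molecular formula: C17H27N

C17H27N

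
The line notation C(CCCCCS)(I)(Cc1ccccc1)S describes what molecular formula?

Heavy atoms from the SMILES: 13 C, 1 I, 2 S.
Implicit hydrogens by atom environment:
  6 × C: 2 H each → 12
  5 × C (aromatic): 1 H each → 5
  2 × S: 1 H each → 2
  1 × C: no H
  1 × C (aromatic): no H
  1 × I: no H
  Total hydrogens = 19.
Molecular formula: C13H19IS2

C13H19IS2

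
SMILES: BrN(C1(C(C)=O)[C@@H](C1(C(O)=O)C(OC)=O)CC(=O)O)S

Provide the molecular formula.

Heavy atoms from the SMILES: 1 Br, 10 C, 1 N, 7 O, 1 S.
Implicit hydrogens by atom environment:
  6 × C: no H
  5 × O: no H
  2 × C: 3 H each → 6
  2 × O: 1 H each → 2
  1 × Br: no H
  1 × C: 2 H
  1 × C: 1 H
  1 × N: no H
  1 × S: 1 H
  Total hydrogens = 12.
Molecular formula: C10H12BrNO7S

C10H12BrNO7S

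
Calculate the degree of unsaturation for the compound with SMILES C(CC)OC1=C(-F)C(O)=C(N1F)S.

Molecular formula from the SMILES: C7H9F2NO2S.
DoU = (2C + 2 + N − H − X)/2 = (2·7 + 2 + 1 − 9 − 2)/2 = 6/2 = 3.
(Structurally: 1 ring(s) + 2 π bond(s) = 3.)

3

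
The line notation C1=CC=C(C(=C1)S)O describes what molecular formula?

Heavy atoms from the SMILES: 6 C, 1 O, 1 S.
Implicit hydrogens by atom environment:
  4 × C (aromatic): 1 H each → 4
  2 × C (aromatic): no H
  1 × O: 1 H
  1 × S: 1 H
  Total hydrogens = 6.
Molecular formula: C6H6OS

C6H6OS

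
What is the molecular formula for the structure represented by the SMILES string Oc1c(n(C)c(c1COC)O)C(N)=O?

C8H12N2O4

Heavy atoms from the SMILES: 8 C, 2 N, 4 O.
Implicit hydrogens by atom environment:
  4 × C (aromatic): no H
  2 × C: 3 H each → 6
  2 × O: 1 H each → 2
  2 × O: no H
  1 × C: 2 H
  1 × C: no H
  1 × N: 2 H
  1 × N (aromatic): no H
  Total hydrogens = 12.
Molecular formula: C8H12N2O4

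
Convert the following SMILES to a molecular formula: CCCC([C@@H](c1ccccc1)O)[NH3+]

Heavy atoms from the SMILES: 11 C, 1 N, 1 O.
Implicit hydrogens by atom environment:
  5 × C (aromatic): 1 H each → 5
  2 × C: 2 H each → 4
  2 × C: 1 H each → 2
  1 × C: 3 H
  1 × C (aromatic): no H
  1 × N (charge +1): 3 H
  1 × O: 1 H
  Total hydrogens = 18.
Net charge +1.
Molecular formula: C11H18NO+

C11H18NO+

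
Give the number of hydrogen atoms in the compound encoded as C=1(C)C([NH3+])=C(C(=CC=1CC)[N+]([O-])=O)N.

Hydrogens are implicit in SMILES; fill each atom to its normal valence:
  5 × C (aromatic): no H
  2 × C: 3 H each → 6
  1 × C: 2 H
  1 × C (aromatic): 1 H
  1 × N (charge +1): 3 H
  1 × N: 2 H
  1 × N (charge +1): no H
  1 × O: no H
  1 × O (charge -1): no H
  Total hydrogens = 14.

14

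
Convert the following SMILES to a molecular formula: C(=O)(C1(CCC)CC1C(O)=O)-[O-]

Heavy atoms from the SMILES: 8 C, 4 O.
Implicit hydrogens by atom environment:
  3 × C: 2 H each → 6
  3 × C: no H
  2 × O: no H
  1 × C: 3 H
  1 × C: 1 H
  1 × O: 1 H
  1 × O (charge -1): no H
  Total hydrogens = 11.
Net charge -1.
Molecular formula: C8H11O4-

C8H11O4-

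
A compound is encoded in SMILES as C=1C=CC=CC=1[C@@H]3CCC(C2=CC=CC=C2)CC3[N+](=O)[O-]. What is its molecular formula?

Heavy atoms from the SMILES: 18 C, 1 N, 2 O.
Implicit hydrogens by atom environment:
  10 × C (aromatic): 1 H each → 10
  3 × C: 2 H each → 6
  3 × C: 1 H each → 3
  2 × C (aromatic): no H
  1 × N (charge +1): no H
  1 × O: no H
  1 × O (charge -1): no H
  Total hydrogens = 19.
Molecular formula: C18H19NO2

C18H19NO2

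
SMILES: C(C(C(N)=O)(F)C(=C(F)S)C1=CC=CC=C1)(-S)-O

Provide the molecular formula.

C11H11F2NO2S2

Heavy atoms from the SMILES: 11 C, 2 F, 1 N, 2 O, 2 S.
Implicit hydrogens by atom environment:
  5 × C (aromatic): 1 H each → 5
  4 × C: no H
  2 × F: no H
  2 × S: 1 H each → 2
  1 × C: 1 H
  1 × C (aromatic): no H
  1 × N: 2 H
  1 × O: 1 H
  1 × O: no H
  Total hydrogens = 11.
Molecular formula: C11H11F2NO2S2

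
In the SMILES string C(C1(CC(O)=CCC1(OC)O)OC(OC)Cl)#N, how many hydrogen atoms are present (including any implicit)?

Hydrogens are implicit in SMILES; fill each atom to its normal valence:
  4 × C: no H
  3 × O: no H
  2 × C: 3 H each → 6
  2 × C: 2 H each → 4
  2 × C: 1 H each → 2
  2 × O: 1 H each → 2
  1 × Cl: no H
  1 × N: no H
  Total hydrogens = 14.

14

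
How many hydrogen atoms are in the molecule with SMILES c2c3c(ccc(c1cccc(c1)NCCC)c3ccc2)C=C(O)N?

Hydrogens are implicit in SMILES; fill each atom to its normal valence:
  10 × C (aromatic): 1 H each → 10
  6 × C (aromatic): no H
  2 × C: 2 H each → 4
  1 × C: 3 H
  1 × C: 1 H
  1 × C: no H
  1 × N: 2 H
  1 × N: 1 H
  1 × O: 1 H
  Total hydrogens = 22.

22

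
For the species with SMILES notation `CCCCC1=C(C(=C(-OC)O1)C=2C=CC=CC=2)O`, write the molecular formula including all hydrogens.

C15H18O3

Heavy atoms from the SMILES: 15 C, 3 O.
Implicit hydrogens by atom environment:
  5 × C (aromatic): 1 H each → 5
  5 × C (aromatic): no H
  3 × C: 2 H each → 6
  2 × C: 3 H each → 6
  1 × O: 1 H
  1 × O (aromatic): no H
  1 × O: no H
  Total hydrogens = 18.
Molecular formula: C15H18O3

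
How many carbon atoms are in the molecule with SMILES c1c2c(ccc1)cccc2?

10

The symbol for carbon appears 10 times in the SMILES. Lowercase c denotes aromatic carbon and counts toward C.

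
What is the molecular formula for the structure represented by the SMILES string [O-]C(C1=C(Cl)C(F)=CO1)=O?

C5HClFO3-

Heavy atoms from the SMILES: 5 C, 1 Cl, 1 F, 3 O.
Implicit hydrogens by atom environment:
  3 × C (aromatic): no H
  1 × C (aromatic): 1 H
  1 × C: no H
  1 × Cl: no H
  1 × F: no H
  1 × O (aromatic): no H
  1 × O: no H
  1 × O (charge -1): no H
  Total hydrogens = 1.
Net charge -1.
Molecular formula: C5HClFO3-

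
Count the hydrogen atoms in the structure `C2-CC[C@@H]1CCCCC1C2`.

18

Hydrogens are implicit in SMILES; fill each atom to its normal valence:
  8 × C: 2 H each → 16
  2 × C: 1 H each → 2
  Total hydrogens = 18.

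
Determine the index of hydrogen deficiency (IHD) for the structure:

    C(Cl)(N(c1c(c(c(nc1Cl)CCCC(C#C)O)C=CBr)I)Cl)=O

8

Molecular formula from the SMILES: C14H11BrCl3IN2O2.
DoU = (2C + 2 + N − H − X)/2 = (2·14 + 2 + 2 − 11 − 5)/2 = 16/2 = 8.
(Structurally: 1 ring(s) + 7 π bond(s) = 8.)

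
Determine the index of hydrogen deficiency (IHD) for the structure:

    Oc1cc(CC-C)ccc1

Molecular formula from the SMILES: C9H12O.
DoU = (2C + 2 + N − H − X)/2 = (2·9 + 2 + 0 − 12 − 0)/2 = 8/2 = 4.
(Structurally: 1 ring(s) + 3 π bond(s) = 4.)

4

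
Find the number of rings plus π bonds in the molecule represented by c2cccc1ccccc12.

7

Molecular formula from the SMILES: C10H8.
DoU = (2C + 2 + N − H − X)/2 = (2·10 + 2 + 0 − 8 − 0)/2 = 14/2 = 7.
(Structurally: 2 ring(s) + 5 π bond(s) = 7.)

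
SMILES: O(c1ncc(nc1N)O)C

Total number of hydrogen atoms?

7

Hydrogens are implicit in SMILES; fill each atom to its normal valence:
  3 × C (aromatic): no H
  2 × N (aromatic): no H
  1 × C: 3 H
  1 × C (aromatic): 1 H
  1 × N: 2 H
  1 × O: 1 H
  1 × O: no H
  Total hydrogens = 7.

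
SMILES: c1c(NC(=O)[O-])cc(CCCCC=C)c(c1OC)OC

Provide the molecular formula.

C15H20NO4-

Heavy atoms from the SMILES: 15 C, 1 N, 4 O.
Implicit hydrogens by atom environment:
  5 × C: 2 H each → 10
  4 × C (aromatic): no H
  3 × O: no H
  2 × C: 3 H each → 6
  2 × C (aromatic): 1 H each → 2
  1 × C: 1 H
  1 × C: no H
  1 × N: 1 H
  1 × O (charge -1): no H
  Total hydrogens = 20.
Net charge -1.
Molecular formula: C15H20NO4-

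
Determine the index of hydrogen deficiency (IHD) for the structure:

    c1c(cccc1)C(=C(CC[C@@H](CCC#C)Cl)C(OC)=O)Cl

8

Molecular formula from the SMILES: C17H18Cl2O2.
DoU = (2C + 2 + N − H − X)/2 = (2·17 + 2 + 0 − 18 − 2)/2 = 16/2 = 8.
(Structurally: 1 ring(s) + 7 π bond(s) = 8.)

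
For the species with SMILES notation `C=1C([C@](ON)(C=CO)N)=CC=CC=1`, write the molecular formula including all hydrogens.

Heavy atoms from the SMILES: 9 C, 2 N, 2 O.
Implicit hydrogens by atom environment:
  5 × C (aromatic): 1 H each → 5
  2 × C: 1 H each → 2
  2 × N: 2 H each → 4
  1 × C: no H
  1 × C (aromatic): no H
  1 × O: 1 H
  1 × O: no H
  Total hydrogens = 12.
Molecular formula: C9H12N2O2

C9H12N2O2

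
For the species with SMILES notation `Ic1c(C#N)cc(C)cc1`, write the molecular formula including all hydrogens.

Heavy atoms from the SMILES: 8 C, 1 I, 1 N.
Implicit hydrogens by atom environment:
  3 × C (aromatic): 1 H each → 3
  3 × C (aromatic): no H
  1 × C: 3 H
  1 × C: no H
  1 × I: no H
  1 × N: no H
  Total hydrogens = 6.
Molecular formula: C8H6IN

C8H6IN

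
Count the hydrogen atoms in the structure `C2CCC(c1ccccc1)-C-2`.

14

Hydrogens are implicit in SMILES; fill each atom to its normal valence:
  5 × C (aromatic): 1 H each → 5
  4 × C: 2 H each → 8
  1 × C: 1 H
  1 × C (aromatic): no H
  Total hydrogens = 14.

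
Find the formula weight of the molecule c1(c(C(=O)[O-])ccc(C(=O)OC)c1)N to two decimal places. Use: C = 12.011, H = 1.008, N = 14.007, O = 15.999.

194.17

Molecular formula: C9H8NO4-.
M = 9×12.011 + 8×1.008 + 1×14.007 + 4×15.999 = 194.17 g/mol.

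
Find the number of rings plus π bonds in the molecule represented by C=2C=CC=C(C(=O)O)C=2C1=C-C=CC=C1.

Molecular formula from the SMILES: C13H10O2.
DoU = (2C + 2 + N − H − X)/2 = (2·13 + 2 + 0 − 10 − 0)/2 = 18/2 = 9.
(Structurally: 2 ring(s) + 7 π bond(s) = 9.)

9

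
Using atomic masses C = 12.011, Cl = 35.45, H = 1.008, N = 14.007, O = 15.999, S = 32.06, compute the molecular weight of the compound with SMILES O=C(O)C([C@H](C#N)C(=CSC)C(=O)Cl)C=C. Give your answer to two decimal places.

259.70

Molecular formula: C10H10ClNO3S.
M = 10×12.011 + 1×35.45 + 10×1.008 + 1×14.007 + 3×15.999 + 1×32.06 = 259.70 g/mol.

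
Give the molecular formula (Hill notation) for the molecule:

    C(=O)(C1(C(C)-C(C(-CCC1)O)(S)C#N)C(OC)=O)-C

Heavy atoms from the SMILES: 13 C, 1 N, 4 O, 1 S.
Implicit hydrogens by atom environment:
  5 × C: no H
  3 × C: 3 H each → 9
  3 × C: 2 H each → 6
  3 × O: no H
  2 × C: 1 H each → 2
  1 × N: no H
  1 × O: 1 H
  1 × S: 1 H
  Total hydrogens = 19.
Molecular formula: C13H19NO4S

C13H19NO4S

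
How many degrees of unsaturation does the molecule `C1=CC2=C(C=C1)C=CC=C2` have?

Molecular formula from the SMILES: C10H8.
DoU = (2C + 2 + N − H − X)/2 = (2·10 + 2 + 0 − 8 − 0)/2 = 14/2 = 7.
(Structurally: 2 ring(s) + 5 π bond(s) = 7.)

7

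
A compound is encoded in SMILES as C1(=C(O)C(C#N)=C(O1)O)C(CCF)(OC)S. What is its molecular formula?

Heavy atoms from the SMILES: 9 C, 1 F, 1 N, 4 O, 1 S.
Implicit hydrogens by atom environment:
  4 × C (aromatic): no H
  2 × C: 2 H each → 4
  2 × C: no H
  2 × O: 1 H each → 2
  1 × C: 3 H
  1 × F: no H
  1 × N: no H
  1 × O (aromatic): no H
  1 × O: no H
  1 × S: 1 H
  Total hydrogens = 10.
Molecular formula: C9H10FNO4S

C9H10FNO4S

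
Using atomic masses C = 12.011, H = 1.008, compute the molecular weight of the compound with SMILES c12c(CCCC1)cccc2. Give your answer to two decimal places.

132.21

Molecular formula: C10H12.
M = 10×12.011 + 12×1.008 = 132.21 g/mol.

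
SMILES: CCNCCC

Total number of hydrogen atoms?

Hydrogens are implicit in SMILES; fill each atom to its normal valence:
  3 × C: 2 H each → 6
  2 × C: 3 H each → 6
  1 × N: 1 H
  Total hydrogens = 13.

13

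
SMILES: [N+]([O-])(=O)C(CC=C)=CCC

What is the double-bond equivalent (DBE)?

3

Molecular formula from the SMILES: C7H11NO2.
DoU = (2C + 2 + N − H − X)/2 = (2·7 + 2 + 1 − 11 − 0)/2 = 6/2 = 3.
(Structurally: 0 ring(s) + 3 π bond(s) = 3.)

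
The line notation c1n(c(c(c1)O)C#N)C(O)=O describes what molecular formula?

Heavy atoms from the SMILES: 6 C, 2 N, 3 O.
Implicit hydrogens by atom environment:
  2 × C (aromatic): 1 H each → 2
  2 × C (aromatic): no H
  2 × C: no H
  2 × O: 1 H each → 2
  1 × N (aromatic): no H
  1 × N: no H
  1 × O: no H
  Total hydrogens = 4.
Molecular formula: C6H4N2O3

C6H4N2O3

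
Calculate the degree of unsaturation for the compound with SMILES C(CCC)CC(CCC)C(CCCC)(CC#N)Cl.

Molecular formula from the SMILES: C16H30ClN.
DoU = (2C + 2 + N − H − X)/2 = (2·16 + 2 + 1 − 30 − 1)/2 = 4/2 = 2.
(Structurally: 0 ring(s) + 2 π bond(s) = 2.)

2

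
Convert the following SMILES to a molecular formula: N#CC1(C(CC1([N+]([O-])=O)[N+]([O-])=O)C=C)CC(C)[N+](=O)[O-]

C10H12N4O6

Heavy atoms from the SMILES: 10 C, 4 N, 6 O.
Implicit hydrogens by atom environment:
  3 × C: 2 H each → 6
  3 × C: 1 H each → 3
  3 × C: no H
  3 × N (charge +1): no H
  3 × O: no H
  3 × O (charge -1): no H
  1 × C: 3 H
  1 × N: no H
  Total hydrogens = 12.
Molecular formula: C10H12N4O6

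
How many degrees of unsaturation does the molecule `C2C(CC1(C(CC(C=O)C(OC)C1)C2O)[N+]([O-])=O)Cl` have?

4

Molecular formula from the SMILES: C12H18ClNO5.
DoU = (2C + 2 + N − H − X)/2 = (2·12 + 2 + 1 − 18 − 1)/2 = 8/2 = 4.
(Structurally: 2 ring(s) + 2 π bond(s) = 4.)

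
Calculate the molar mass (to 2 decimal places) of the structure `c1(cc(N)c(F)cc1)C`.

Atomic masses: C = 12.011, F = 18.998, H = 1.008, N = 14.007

125.15

Molecular formula: C7H8FN.
M = 7×12.011 + 1×18.998 + 8×1.008 + 1×14.007 = 125.15 g/mol.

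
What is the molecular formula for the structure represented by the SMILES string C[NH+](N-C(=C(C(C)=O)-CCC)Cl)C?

Heavy atoms from the SMILES: 9 C, 1 Cl, 2 N, 1 O.
Implicit hydrogens by atom environment:
  4 × C: 3 H each → 12
  3 × C: no H
  2 × C: 2 H each → 4
  1 × Cl: no H
  1 × N: 1 H
  1 × N (charge +1): 1 H
  1 × O: no H
  Total hydrogens = 18.
Net charge +1.
Molecular formula: C9H18ClN2O+

C9H18ClN2O+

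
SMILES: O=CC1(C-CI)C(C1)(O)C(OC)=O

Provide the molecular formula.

Heavy atoms from the SMILES: 8 C, 1 I, 4 O.
Implicit hydrogens by atom environment:
  3 × C: 2 H each → 6
  3 × C: no H
  3 × O: no H
  1 × C: 3 H
  1 × C: 1 H
  1 × I: no H
  1 × O: 1 H
  Total hydrogens = 11.
Molecular formula: C8H11IO4

C8H11IO4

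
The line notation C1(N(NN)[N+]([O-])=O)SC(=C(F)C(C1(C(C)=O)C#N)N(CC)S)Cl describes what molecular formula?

Heavy atoms from the SMILES: 10 C, 1 Cl, 1 F, 6 N, 3 O, 2 S.
Implicit hydrogens by atom environment:
  5 × C: no H
  3 × N: no H
  2 × C: 3 H each → 6
  2 × C: 1 H each → 2
  2 × O: no H
  1 × C: 2 H
  1 × Cl: no H
  1 × F: no H
  1 × N: 2 H
  1 × N: 1 H
  1 × N (charge +1): no H
  1 × O (charge -1): no H
  1 × S: 1 H
  1 × S: no H
  Total hydrogens = 14.
Molecular formula: C10H14ClFN6O3S2

C10H14ClFN6O3S2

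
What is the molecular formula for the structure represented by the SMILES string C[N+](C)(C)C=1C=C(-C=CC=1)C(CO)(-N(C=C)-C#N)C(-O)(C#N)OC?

C17H23N4O3+

Heavy atoms from the SMILES: 17 C, 4 N, 3 O.
Implicit hydrogens by atom environment:
  4 × C: 3 H each → 12
  4 × C (aromatic): 1 H each → 4
  4 × C: no H
  3 × N: no H
  2 × C: 2 H each → 4
  2 × C (aromatic): no H
  2 × O: 1 H each → 2
  1 × C: 1 H
  1 × N (charge +1): no H
  1 × O: no H
  Total hydrogens = 23.
Net charge +1.
Molecular formula: C17H23N4O3+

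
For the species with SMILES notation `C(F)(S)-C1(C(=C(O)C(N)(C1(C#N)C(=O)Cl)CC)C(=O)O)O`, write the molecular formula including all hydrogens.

Heavy atoms from the SMILES: 11 C, 1 Cl, 1 F, 2 N, 5 O, 1 S.
Implicit hydrogens by atom environment:
  8 × C: no H
  3 × O: 1 H each → 3
  2 × O: no H
  1 × C: 3 H
  1 × C: 2 H
  1 × C: 1 H
  1 × Cl: no H
  1 × F: no H
  1 × N: 2 H
  1 × N: no H
  1 × S: 1 H
  Total hydrogens = 12.
Molecular formula: C11H12ClFN2O5S

C11H12ClFN2O5S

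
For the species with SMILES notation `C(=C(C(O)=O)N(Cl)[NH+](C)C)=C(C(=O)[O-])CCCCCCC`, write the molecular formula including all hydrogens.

Heavy atoms from the SMILES: 14 C, 1 Cl, 2 N, 4 O.
Implicit hydrogens by atom environment:
  6 × C: 2 H each → 12
  5 × C: no H
  3 × C: 3 H each → 9
  2 × O: no H
  1 × Cl: no H
  1 × N (charge +1): 1 H
  1 × N: no H
  1 × O: 1 H
  1 × O (charge -1): no H
  Total hydrogens = 23.
Molecular formula: C14H23ClN2O4

C14H23ClN2O4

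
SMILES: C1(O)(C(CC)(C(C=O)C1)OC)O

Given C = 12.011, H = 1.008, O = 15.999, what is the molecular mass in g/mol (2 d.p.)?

174.20

Molecular formula: C8H14O4.
M = 8×12.011 + 14×1.008 + 4×15.999 = 174.20 g/mol.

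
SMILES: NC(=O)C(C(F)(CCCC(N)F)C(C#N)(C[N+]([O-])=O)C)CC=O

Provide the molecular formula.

C13H20F2N4O4

Heavy atoms from the SMILES: 13 C, 2 F, 4 N, 4 O.
Implicit hydrogens by atom environment:
  5 × C: 2 H each → 10
  4 × C: no H
  3 × C: 1 H each → 3
  3 × O: no H
  2 × F: no H
  2 × N: 2 H each → 4
  1 × C: 3 H
  1 × N: no H
  1 × N (charge +1): no H
  1 × O (charge -1): no H
  Total hydrogens = 20.
Molecular formula: C13H20F2N4O4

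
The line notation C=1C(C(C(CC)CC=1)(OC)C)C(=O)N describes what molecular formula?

Heavy atoms from the SMILES: 11 C, 1 N, 2 O.
Implicit hydrogens by atom environment:
  4 × C: 1 H each → 4
  3 × C: 3 H each → 9
  2 × C: 2 H each → 4
  2 × C: no H
  2 × O: no H
  1 × N: 2 H
  Total hydrogens = 19.
Molecular formula: C11H19NO2

C11H19NO2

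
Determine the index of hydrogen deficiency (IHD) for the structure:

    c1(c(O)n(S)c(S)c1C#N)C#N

7

Molecular formula from the SMILES: C6H3N3OS2.
DoU = (2C + 2 + N − H − X)/2 = (2·6 + 2 + 3 − 3 − 0)/2 = 14/2 = 7.
(Structurally: 1 ring(s) + 6 π bond(s) = 7.)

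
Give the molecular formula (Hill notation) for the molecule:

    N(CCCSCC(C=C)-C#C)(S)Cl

C9H14ClNS2

Heavy atoms from the SMILES: 9 C, 1 Cl, 1 N, 2 S.
Implicit hydrogens by atom environment:
  5 × C: 2 H each → 10
  3 × C: 1 H each → 3
  1 × C: no H
  1 × Cl: no H
  1 × N: no H
  1 × S: 1 H
  1 × S: no H
  Total hydrogens = 14.
Molecular formula: C9H14ClNS2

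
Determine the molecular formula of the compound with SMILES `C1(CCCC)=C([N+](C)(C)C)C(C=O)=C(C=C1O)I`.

Heavy atoms from the SMILES: 14 C, 1 I, 1 N, 2 O.
Implicit hydrogens by atom environment:
  5 × C (aromatic): no H
  4 × C: 3 H each → 12
  3 × C: 2 H each → 6
  1 × C (aromatic): 1 H
  1 × C: 1 H
  1 × I: no H
  1 × N (charge +1): no H
  1 × O: 1 H
  1 × O: no H
  Total hydrogens = 21.
Net charge +1.
Molecular formula: C14H21INO2+

C14H21INO2+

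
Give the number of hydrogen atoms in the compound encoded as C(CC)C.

Hydrogens are implicit in SMILES; fill each atom to its normal valence:
  2 × C: 3 H each → 6
  2 × C: 2 H each → 4
  Total hydrogens = 10.

10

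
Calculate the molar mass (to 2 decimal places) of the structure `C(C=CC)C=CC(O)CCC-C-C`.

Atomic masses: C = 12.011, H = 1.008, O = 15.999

Molecular formula: C12H22O.
M = 12×12.011 + 22×1.008 + 1×15.999 = 182.31 g/mol.

182.31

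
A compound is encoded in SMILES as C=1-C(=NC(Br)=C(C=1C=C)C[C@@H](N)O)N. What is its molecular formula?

Heavy atoms from the SMILES: 1 Br, 9 C, 3 N, 1 O.
Implicit hydrogens by atom environment:
  4 × C (aromatic): no H
  2 × C: 2 H each → 4
  2 × C: 1 H each → 2
  2 × N: 2 H each → 4
  1 × Br: no H
  1 × C (aromatic): 1 H
  1 × N (aromatic): no H
  1 × O: 1 H
  Total hydrogens = 12.
Molecular formula: C9H12BrN3O

C9H12BrN3O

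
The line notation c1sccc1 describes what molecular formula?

C4H4S

Heavy atoms from the SMILES: 4 C, 1 S.
Implicit hydrogens by atom environment:
  4 × C (aromatic): 1 H each → 4
  1 × S (aromatic): no H
  Total hydrogens = 4.
Molecular formula: C4H4S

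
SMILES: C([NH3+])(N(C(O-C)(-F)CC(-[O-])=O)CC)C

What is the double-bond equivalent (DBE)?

Molecular formula from the SMILES: C8H17FN2O3.
DoU = (2C + 2 + N − H − X)/2 = (2·8 + 2 + 2 − 17 − 1)/2 = 2/2 = 1.
(Structurally: 0 ring(s) + 1 π bond(s) = 1.)

1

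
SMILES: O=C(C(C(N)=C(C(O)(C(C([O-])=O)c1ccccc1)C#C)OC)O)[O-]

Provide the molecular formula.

[C16H15NO7]2-

Heavy atoms from the SMILES: 16 C, 1 N, 7 O.
Implicit hydrogens by atom environment:
  6 × C: no H
  5 × C (aromatic): 1 H each → 5
  3 × C: 1 H each → 3
  3 × O: no H
  2 × O: 1 H each → 2
  2 × O (charge -1): no H
  1 × C: 3 H
  1 × C (aromatic): no H
  1 × N: 2 H
  Total hydrogens = 15.
Net charge -2.
Molecular formula: [C16H15NO7]2-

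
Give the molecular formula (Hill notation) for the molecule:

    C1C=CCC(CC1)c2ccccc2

C13H16

Heavy atoms from the SMILES: 13 C.
Implicit hydrogens by atom environment:
  5 × C (aromatic): 1 H each → 5
  4 × C: 2 H each → 8
  3 × C: 1 H each → 3
  1 × C (aromatic): no H
  Total hydrogens = 16.
Molecular formula: C13H16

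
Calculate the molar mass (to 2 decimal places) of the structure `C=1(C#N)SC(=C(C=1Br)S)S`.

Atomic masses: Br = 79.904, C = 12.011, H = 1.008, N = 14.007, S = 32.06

Molecular formula: C5H2BrNS3.
M = 1×79.904 + 5×12.011 + 2×1.008 + 1×14.007 + 3×32.06 = 252.16 g/mol.

252.16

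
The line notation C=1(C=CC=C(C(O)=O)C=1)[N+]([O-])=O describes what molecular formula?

C7H5NO4

Heavy atoms from the SMILES: 7 C, 1 N, 4 O.
Implicit hydrogens by atom environment:
  4 × C (aromatic): 1 H each → 4
  2 × C (aromatic): no H
  2 × O: no H
  1 × C: no H
  1 × N (charge +1): no H
  1 × O: 1 H
  1 × O (charge -1): no H
  Total hydrogens = 5.
Molecular formula: C7H5NO4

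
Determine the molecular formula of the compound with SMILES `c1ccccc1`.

C6H6

Heavy atoms from the SMILES: 6 C.
Implicit hydrogens by atom environment:
  6 × C (aromatic): 1 H each → 6
  Total hydrogens = 6.
Molecular formula: C6H6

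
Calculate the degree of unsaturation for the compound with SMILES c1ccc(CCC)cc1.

4

Molecular formula from the SMILES: C9H12.
DoU = (2C + 2 + N − H − X)/2 = (2·9 + 2 + 0 − 12 − 0)/2 = 8/2 = 4.
(Structurally: 1 ring(s) + 3 π bond(s) = 4.)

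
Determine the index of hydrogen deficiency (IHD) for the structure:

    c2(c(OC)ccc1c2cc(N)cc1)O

Molecular formula from the SMILES: C11H11NO2.
DoU = (2C + 2 + N − H − X)/2 = (2·11 + 2 + 1 − 11 − 0)/2 = 14/2 = 7.
(Structurally: 2 ring(s) + 5 π bond(s) = 7.)

7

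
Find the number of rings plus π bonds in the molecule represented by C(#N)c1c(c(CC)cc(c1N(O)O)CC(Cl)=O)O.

Molecular formula from the SMILES: C11H11ClN2O4.
DoU = (2C + 2 + N − H − X)/2 = (2·11 + 2 + 2 − 11 − 1)/2 = 14/2 = 7.
(Structurally: 1 ring(s) + 6 π bond(s) = 7.)

7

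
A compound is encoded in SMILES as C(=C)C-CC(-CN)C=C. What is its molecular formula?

Heavy atoms from the SMILES: 8 C, 1 N.
Implicit hydrogens by atom environment:
  5 × C: 2 H each → 10
  3 × C: 1 H each → 3
  1 × N: 2 H
  Total hydrogens = 15.
Molecular formula: C8H15N

C8H15N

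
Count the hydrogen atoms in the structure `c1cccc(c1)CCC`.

12

Hydrogens are implicit in SMILES; fill each atom to its normal valence:
  5 × C (aromatic): 1 H each → 5
  2 × C: 2 H each → 4
  1 × C: 3 H
  1 × C (aromatic): no H
  Total hydrogens = 12.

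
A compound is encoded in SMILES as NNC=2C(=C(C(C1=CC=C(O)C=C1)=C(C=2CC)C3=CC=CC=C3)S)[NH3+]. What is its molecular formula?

C20H22N3OS+

Heavy atoms from the SMILES: 20 C, 3 N, 1 O, 1 S.
Implicit hydrogens by atom environment:
  9 × C (aromatic): 1 H each → 9
  9 × C (aromatic): no H
  1 × C: 3 H
  1 × C: 2 H
  1 × N (charge +1): 3 H
  1 × N: 2 H
  1 × N: 1 H
  1 × O: 1 H
  1 × S: 1 H
  Total hydrogens = 22.
Net charge +1.
Molecular formula: C20H22N3OS+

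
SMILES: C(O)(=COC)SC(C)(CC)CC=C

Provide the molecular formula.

C10H18O2S

Heavy atoms from the SMILES: 10 C, 2 O, 1 S.
Implicit hydrogens by atom environment:
  3 × C: 3 H each → 9
  3 × C: 2 H each → 6
  2 × C: 1 H each → 2
  2 × C: no H
  1 × O: 1 H
  1 × O: no H
  1 × S: no H
  Total hydrogens = 18.
Molecular formula: C10H18O2S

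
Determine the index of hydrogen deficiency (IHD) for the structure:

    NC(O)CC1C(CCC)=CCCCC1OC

2

Molecular formula from the SMILES: C13H25NO2.
DoU = (2C + 2 + N − H − X)/2 = (2·13 + 2 + 1 − 25 − 0)/2 = 4/2 = 2.
(Structurally: 1 ring(s) + 1 π bond(s) = 2.)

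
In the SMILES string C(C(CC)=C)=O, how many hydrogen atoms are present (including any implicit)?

8

Hydrogens are implicit in SMILES; fill each atom to its normal valence:
  2 × C: 2 H each → 4
  1 × C: 3 H
  1 × C: 1 H
  1 × C: no H
  1 × O: no H
  Total hydrogens = 8.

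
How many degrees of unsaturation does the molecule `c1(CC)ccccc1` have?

Molecular formula from the SMILES: C8H10.
DoU = (2C + 2 + N − H − X)/2 = (2·8 + 2 + 0 − 10 − 0)/2 = 8/2 = 4.
(Structurally: 1 ring(s) + 3 π bond(s) = 4.)

4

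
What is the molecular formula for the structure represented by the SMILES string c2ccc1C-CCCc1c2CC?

C12H16

Heavy atoms from the SMILES: 12 C.
Implicit hydrogens by atom environment:
  5 × C: 2 H each → 10
  3 × C (aromatic): 1 H each → 3
  3 × C (aromatic): no H
  1 × C: 3 H
  Total hydrogens = 16.
Molecular formula: C12H16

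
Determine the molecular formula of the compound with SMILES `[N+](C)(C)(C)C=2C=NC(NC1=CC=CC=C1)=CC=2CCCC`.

Heavy atoms from the SMILES: 18 C, 3 N.
Implicit hydrogens by atom environment:
  7 × C (aromatic): 1 H each → 7
  4 × C: 3 H each → 12
  4 × C (aromatic): no H
  3 × C: 2 H each → 6
  1 × N: 1 H
  1 × N (aromatic): no H
  1 × N (charge +1): no H
  Total hydrogens = 26.
Net charge +1.
Molecular formula: C18H26N3+

C18H26N3+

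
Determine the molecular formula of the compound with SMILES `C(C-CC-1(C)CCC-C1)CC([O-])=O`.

Heavy atoms from the SMILES: 11 C, 2 O.
Implicit hydrogens by atom environment:
  8 × C: 2 H each → 16
  2 × C: no H
  1 × C: 3 H
  1 × O: no H
  1 × O (charge -1): no H
  Total hydrogens = 19.
Net charge -1.
Molecular formula: C11H19O2-

C11H19O2-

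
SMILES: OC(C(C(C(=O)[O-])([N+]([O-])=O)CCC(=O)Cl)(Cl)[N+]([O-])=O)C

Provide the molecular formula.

Heavy atoms from the SMILES: 8 C, 2 Cl, 2 N, 8 O.
Implicit hydrogens by atom environment:
  4 × C: no H
  4 × O: no H
  3 × O (charge -1): no H
  2 × C: 2 H each → 4
  2 × Cl: no H
  2 × N (charge +1): no H
  1 × C: 3 H
  1 × C: 1 H
  1 × O: 1 H
  Total hydrogens = 9.
Net charge -1.
Molecular formula: C8H9Cl2N2O8-

C8H9Cl2N2O8-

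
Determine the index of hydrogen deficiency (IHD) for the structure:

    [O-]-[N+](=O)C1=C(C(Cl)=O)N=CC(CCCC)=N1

Molecular formula from the SMILES: C9H10ClN3O3.
DoU = (2C + 2 + N − H − X)/2 = (2·9 + 2 + 3 − 10 − 1)/2 = 12/2 = 6.
(Structurally: 1 ring(s) + 5 π bond(s) = 6.)

6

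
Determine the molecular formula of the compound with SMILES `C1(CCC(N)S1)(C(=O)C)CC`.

Heavy atoms from the SMILES: 8 C, 1 N, 1 O, 1 S.
Implicit hydrogens by atom environment:
  3 × C: 2 H each → 6
  2 × C: 3 H each → 6
  2 × C: no H
  1 × C: 1 H
  1 × N: 2 H
  1 × O: no H
  1 × S: no H
  Total hydrogens = 15.
Molecular formula: C8H15NOS

C8H15NOS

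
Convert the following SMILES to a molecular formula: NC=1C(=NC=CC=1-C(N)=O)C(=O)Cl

Heavy atoms from the SMILES: 7 C, 1 Cl, 3 N, 2 O.
Implicit hydrogens by atom environment:
  3 × C (aromatic): no H
  2 × C (aromatic): 1 H each → 2
  2 × C: no H
  2 × N: 2 H each → 4
  2 × O: no H
  1 × Cl: no H
  1 × N (aromatic): no H
  Total hydrogens = 6.
Molecular formula: C7H6ClN3O2

C7H6ClN3O2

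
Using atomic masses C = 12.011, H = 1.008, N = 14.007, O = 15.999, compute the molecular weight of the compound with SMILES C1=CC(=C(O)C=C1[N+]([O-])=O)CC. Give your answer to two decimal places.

Molecular formula: C8H9NO3.
M = 8×12.011 + 9×1.008 + 1×14.007 + 3×15.999 = 167.16 g/mol.

167.16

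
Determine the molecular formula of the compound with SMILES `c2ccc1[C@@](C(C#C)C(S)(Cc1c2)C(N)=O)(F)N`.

C13H13FN2OS

Heavy atoms from the SMILES: 13 C, 1 F, 2 N, 1 O, 1 S.
Implicit hydrogens by atom environment:
  4 × C (aromatic): 1 H each → 4
  4 × C: no H
  2 × C: 1 H each → 2
  2 × C (aromatic): no H
  2 × N: 2 H each → 4
  1 × C: 2 H
  1 × F: no H
  1 × O: no H
  1 × S: 1 H
  Total hydrogens = 13.
Molecular formula: C13H13FN2OS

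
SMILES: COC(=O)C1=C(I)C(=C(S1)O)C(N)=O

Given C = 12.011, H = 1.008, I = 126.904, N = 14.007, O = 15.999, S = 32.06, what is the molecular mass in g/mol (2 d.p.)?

Molecular formula: C7H6INO4S.
M = 7×12.011 + 6×1.008 + 1×126.904 + 1×14.007 + 4×15.999 + 1×32.06 = 327.09 g/mol.

327.09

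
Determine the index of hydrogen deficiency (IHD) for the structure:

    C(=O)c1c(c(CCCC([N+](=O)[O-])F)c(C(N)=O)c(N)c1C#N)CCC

Molecular formula from the SMILES: C16H19FN4O4.
DoU = (2C + 2 + N − H − X)/2 = (2·16 + 2 + 4 − 19 − 1)/2 = 18/2 = 9.
(Structurally: 1 ring(s) + 8 π bond(s) = 9.)

9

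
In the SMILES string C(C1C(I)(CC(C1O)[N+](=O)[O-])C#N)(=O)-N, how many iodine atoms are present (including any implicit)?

1

The symbol for iodine appears 1 time in the SMILES.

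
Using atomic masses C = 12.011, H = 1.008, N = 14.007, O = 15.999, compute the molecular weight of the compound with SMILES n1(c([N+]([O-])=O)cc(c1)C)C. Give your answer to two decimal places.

140.14

Molecular formula: C6H8N2O2.
M = 6×12.011 + 8×1.008 + 2×14.007 + 2×15.999 = 140.14 g/mol.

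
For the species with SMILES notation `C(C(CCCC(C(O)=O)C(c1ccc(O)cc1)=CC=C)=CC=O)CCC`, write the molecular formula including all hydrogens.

Heavy atoms from the SMILES: 22 C, 4 O.
Implicit hydrogens by atom environment:
  7 × C: 2 H each → 14
  5 × C: 1 H each → 5
  4 × C (aromatic): 1 H each → 4
  3 × C: no H
  2 × C (aromatic): no H
  2 × O: 1 H each → 2
  2 × O: no H
  1 × C: 3 H
  Total hydrogens = 28.
Molecular formula: C22H28O4

C22H28O4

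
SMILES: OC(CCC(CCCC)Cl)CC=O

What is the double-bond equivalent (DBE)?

Molecular formula from the SMILES: C10H19ClO2.
DoU = (2C + 2 + N − H − X)/2 = (2·10 + 2 + 0 − 19 − 1)/2 = 2/2 = 1.
(Structurally: 0 ring(s) + 1 π bond(s) = 1.)

1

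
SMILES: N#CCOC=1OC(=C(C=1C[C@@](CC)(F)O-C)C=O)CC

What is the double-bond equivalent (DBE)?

6

Molecular formula from the SMILES: C14H18FNO4.
DoU = (2C + 2 + N − H − X)/2 = (2·14 + 2 + 1 − 18 − 1)/2 = 12/2 = 6.
(Structurally: 1 ring(s) + 5 π bond(s) = 6.)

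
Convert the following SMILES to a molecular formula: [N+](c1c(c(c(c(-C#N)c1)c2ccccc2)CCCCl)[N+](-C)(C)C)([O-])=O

Heavy atoms from the SMILES: 19 C, 1 Cl, 3 N, 2 O.
Implicit hydrogens by atom environment:
  6 × C (aromatic): 1 H each → 6
  6 × C (aromatic): no H
  3 × C: 3 H each → 9
  3 × C: 2 H each → 6
  2 × N (charge +1): no H
  1 × C: no H
  1 × Cl: no H
  1 × N: no H
  1 × O: no H
  1 × O (charge -1): no H
  Total hydrogens = 21.
Net charge +1.
Molecular formula: C19H21ClN3O2+

C19H21ClN3O2+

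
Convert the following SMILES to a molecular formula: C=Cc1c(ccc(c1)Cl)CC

Heavy atoms from the SMILES: 10 C, 1 Cl.
Implicit hydrogens by atom environment:
  3 × C (aromatic): 1 H each → 3
  3 × C (aromatic): no H
  2 × C: 2 H each → 4
  1 × C: 3 H
  1 × C: 1 H
  1 × Cl: no H
  Total hydrogens = 11.
Molecular formula: C10H11Cl

C10H11Cl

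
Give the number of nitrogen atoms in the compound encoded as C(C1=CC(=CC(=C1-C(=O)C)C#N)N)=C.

The symbol for nitrogen appears 2 times in the SMILES.

2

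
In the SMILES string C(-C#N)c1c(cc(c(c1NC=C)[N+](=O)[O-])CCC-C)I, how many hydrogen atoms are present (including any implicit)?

Hydrogens are implicit in SMILES; fill each atom to its normal valence:
  5 × C: 2 H each → 10
  5 × C (aromatic): no H
  1 × C: 3 H
  1 × C (aromatic): 1 H
  1 × C: 1 H
  1 × C: no H
  1 × I: no H
  1 × N: 1 H
  1 × N (charge +1): no H
  1 × N: no H
  1 × O: no H
  1 × O (charge -1): no H
  Total hydrogens = 16.

16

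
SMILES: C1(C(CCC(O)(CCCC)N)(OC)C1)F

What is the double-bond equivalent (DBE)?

1

Molecular formula from the SMILES: C11H22FNO2.
DoU = (2C + 2 + N − H − X)/2 = (2·11 + 2 + 1 − 22 − 1)/2 = 2/2 = 1.
(Structurally: 1 ring(s) + 0 π bond(s) = 1.)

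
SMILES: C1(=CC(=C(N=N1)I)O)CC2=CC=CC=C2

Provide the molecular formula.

Heavy atoms from the SMILES: 11 C, 1 I, 2 N, 1 O.
Implicit hydrogens by atom environment:
  6 × C (aromatic): 1 H each → 6
  4 × C (aromatic): no H
  2 × N (aromatic): no H
  1 × C: 2 H
  1 × I: no H
  1 × O: 1 H
  Total hydrogens = 9.
Molecular formula: C11H9IN2O

C11H9IN2O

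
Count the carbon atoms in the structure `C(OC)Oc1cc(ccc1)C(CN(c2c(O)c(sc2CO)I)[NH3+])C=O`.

16

The symbol for carbon appears 16 times in the SMILES. Lowercase c denotes aromatic carbon and counts toward C.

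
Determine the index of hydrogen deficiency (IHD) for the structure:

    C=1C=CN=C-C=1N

Molecular formula from the SMILES: C5H6N2.
DoU = (2C + 2 + N − H − X)/2 = (2·5 + 2 + 2 − 6 − 0)/2 = 8/2 = 4.
(Structurally: 1 ring(s) + 3 π bond(s) = 4.)

4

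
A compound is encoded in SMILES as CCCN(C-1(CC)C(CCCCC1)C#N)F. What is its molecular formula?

C13H23FN2

Heavy atoms from the SMILES: 13 C, 1 F, 2 N.
Implicit hydrogens by atom environment:
  8 × C: 2 H each → 16
  2 × C: 3 H each → 6
  2 × C: no H
  2 × N: no H
  1 × C: 1 H
  1 × F: no H
  Total hydrogens = 23.
Molecular formula: C13H23FN2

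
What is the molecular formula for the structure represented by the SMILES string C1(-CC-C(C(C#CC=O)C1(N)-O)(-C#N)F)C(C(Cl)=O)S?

Heavy atoms from the SMILES: 12 C, 1 Cl, 1 F, 2 N, 3 O, 1 S.
Implicit hydrogens by atom environment:
  6 × C: no H
  4 × C: 1 H each → 4
  2 × C: 2 H each → 4
  2 × O: no H
  1 × Cl: no H
  1 × F: no H
  1 × N: 2 H
  1 × N: no H
  1 × O: 1 H
  1 × S: 1 H
  Total hydrogens = 12.
Molecular formula: C12H12ClFN2O3S

C12H12ClFN2O3S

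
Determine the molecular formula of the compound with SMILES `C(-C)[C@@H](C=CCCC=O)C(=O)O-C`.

Heavy atoms from the SMILES: 10 C, 3 O.
Implicit hydrogens by atom environment:
  4 × C: 1 H each → 4
  3 × C: 2 H each → 6
  3 × O: no H
  2 × C: 3 H each → 6
  1 × C: no H
  Total hydrogens = 16.
Molecular formula: C10H16O3

C10H16O3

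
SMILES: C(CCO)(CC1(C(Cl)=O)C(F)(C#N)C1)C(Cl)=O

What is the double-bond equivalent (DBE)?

5

Molecular formula from the SMILES: C10H10Cl2FNO3.
DoU = (2C + 2 + N − H − X)/2 = (2·10 + 2 + 1 − 10 − 3)/2 = 10/2 = 5.
(Structurally: 1 ring(s) + 4 π bond(s) = 5.)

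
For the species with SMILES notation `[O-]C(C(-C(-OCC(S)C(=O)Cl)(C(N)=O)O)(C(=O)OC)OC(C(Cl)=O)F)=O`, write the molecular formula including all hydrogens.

Heavy atoms from the SMILES: 11 C, 2 Cl, 1 F, 1 N, 10 O, 1 S.
Implicit hydrogens by atom environment:
  8 × O: no H
  7 × C: no H
  2 × C: 1 H each → 2
  2 × Cl: no H
  1 × C: 3 H
  1 × C: 2 H
  1 × F: no H
  1 × N: 2 H
  1 × O: 1 H
  1 × O (charge -1): no H
  1 × S: 1 H
  Total hydrogens = 11.
Net charge -1.
Molecular formula: C11H11Cl2FNO10S-

C11H11Cl2FNO10S-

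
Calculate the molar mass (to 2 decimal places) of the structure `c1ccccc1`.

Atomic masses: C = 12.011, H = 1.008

78.11

Molecular formula: C6H6.
M = 6×12.011 + 6×1.008 = 78.11 g/mol.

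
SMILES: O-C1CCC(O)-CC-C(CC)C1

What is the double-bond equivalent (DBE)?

Molecular formula from the SMILES: C10H20O2.
DoU = (2C + 2 + N − H − X)/2 = (2·10 + 2 + 0 − 20 − 0)/2 = 2/2 = 1.
(Structurally: 1 ring(s) + 0 π bond(s) = 1.)

1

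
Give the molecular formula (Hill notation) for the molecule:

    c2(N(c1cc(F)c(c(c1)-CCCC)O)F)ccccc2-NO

Heavy atoms from the SMILES: 16 C, 2 F, 2 N, 2 O.
Implicit hydrogens by atom environment:
  6 × C (aromatic): 1 H each → 6
  6 × C (aromatic): no H
  3 × C: 2 H each → 6
  2 × F: no H
  2 × O: 1 H each → 2
  1 × C: 3 H
  1 × N: 1 H
  1 × N: no H
  Total hydrogens = 18.
Molecular formula: C16H18F2N2O2

C16H18F2N2O2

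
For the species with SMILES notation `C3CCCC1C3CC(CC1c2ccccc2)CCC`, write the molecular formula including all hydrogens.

C19H28

Heavy atoms from the SMILES: 19 C.
Implicit hydrogens by atom environment:
  8 × C: 2 H each → 16
  5 × C (aromatic): 1 H each → 5
  4 × C: 1 H each → 4
  1 × C: 3 H
  1 × C (aromatic): no H
  Total hydrogens = 28.
Molecular formula: C19H28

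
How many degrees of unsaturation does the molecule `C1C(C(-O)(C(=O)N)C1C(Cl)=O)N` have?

Molecular formula from the SMILES: C6H9ClN2O3.
DoU = (2C + 2 + N − H − X)/2 = (2·6 + 2 + 2 − 9 − 1)/2 = 6/2 = 3.
(Structurally: 1 ring(s) + 2 π bond(s) = 3.)

3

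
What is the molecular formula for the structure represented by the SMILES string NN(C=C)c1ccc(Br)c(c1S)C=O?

Heavy atoms from the SMILES: 1 Br, 9 C, 2 N, 1 O, 1 S.
Implicit hydrogens by atom environment:
  4 × C (aromatic): no H
  2 × C (aromatic): 1 H each → 2
  2 × C: 1 H each → 2
  1 × Br: no H
  1 × C: 2 H
  1 × N: 2 H
  1 × N: no H
  1 × O: no H
  1 × S: 1 H
  Total hydrogens = 9.
Molecular formula: C9H9BrN2OS

C9H9BrN2OS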